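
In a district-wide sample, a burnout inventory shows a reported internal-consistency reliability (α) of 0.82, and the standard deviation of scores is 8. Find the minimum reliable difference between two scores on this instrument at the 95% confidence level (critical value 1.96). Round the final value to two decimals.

SEM = 8.000 × √(1 − 0.820) = 8.000 × √0.180 ≈ 8.000 × 0.424 ≈ 3.394
SE_diff = SEM × √2 ≈ 3.394 × 1.414 ≈ 4.800
Minimum reliable difference = 1.96 × SE_diff ≈ 1.96 × 4.800 ≈ 9.408

9.41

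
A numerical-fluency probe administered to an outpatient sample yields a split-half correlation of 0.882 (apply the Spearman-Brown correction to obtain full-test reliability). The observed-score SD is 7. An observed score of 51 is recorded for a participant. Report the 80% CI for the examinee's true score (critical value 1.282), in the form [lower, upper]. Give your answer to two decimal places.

Spearman-Brown: r = 2(0.882) / (1 + 0.882) = 1.764 / 1.882 ≈ 0.937
SEM = 7.000 * √(1 − 0.937) = 7.000 * √0.063 ≈ 7.000 * 0.250 ≈ 1.753
Margin = 1.282 * 1.753 ≈ 2.247
80% CI: 51 ± 2.247 = [48.753, 53.247]

[48.75, 53.25]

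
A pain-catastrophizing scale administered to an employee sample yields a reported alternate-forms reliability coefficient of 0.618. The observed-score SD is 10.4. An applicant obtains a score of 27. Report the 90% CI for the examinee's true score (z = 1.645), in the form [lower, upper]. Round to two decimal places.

[16.43, 37.57]

SEM = 10.4000 × √(1 − 0.6180) = 10.4000 × √0.3820 ≃ 10.4000 × 0.6181 ≃ 6.4278
Half-width = 1.645×6.4278 ≃ 10.5738
90% CI: 27 ± 10.5738 = [16.4262, 37.5738]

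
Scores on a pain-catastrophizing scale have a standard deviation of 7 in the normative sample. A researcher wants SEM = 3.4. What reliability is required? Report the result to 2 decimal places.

r = 1 − (SEM / SD)² = 1 − (3.40000 / 7)² ≃ 1 − 0.23592 ≃ 0.76408

0.76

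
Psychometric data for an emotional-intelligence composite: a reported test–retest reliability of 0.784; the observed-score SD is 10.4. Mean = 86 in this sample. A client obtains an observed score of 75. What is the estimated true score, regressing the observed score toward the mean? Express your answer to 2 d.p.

77.38

Estimated true score = 0.7840*75 + (1 − 0.7840)*86 ≈ 77.3760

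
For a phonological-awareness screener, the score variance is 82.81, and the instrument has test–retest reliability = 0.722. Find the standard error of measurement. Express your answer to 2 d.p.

4.80

σ = 82.81^(1/2) = 9.100
SEM = 9.100 * √(1 − 0.722) = 9.100 * √0.278 ≈ 9.100 * 0.527 ≈ 4.798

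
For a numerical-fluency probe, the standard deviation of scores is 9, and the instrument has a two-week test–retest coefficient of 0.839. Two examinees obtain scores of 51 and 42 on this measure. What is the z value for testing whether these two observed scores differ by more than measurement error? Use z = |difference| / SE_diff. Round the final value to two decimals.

1.76

SEM = 9.000·√(1 − 0.839) ≈ 3.611
SE_diff = SEM · √2 ≈ 3.611 · 1.414 ≈ 5.107
z = 9 / 5.107 ≈ 1.762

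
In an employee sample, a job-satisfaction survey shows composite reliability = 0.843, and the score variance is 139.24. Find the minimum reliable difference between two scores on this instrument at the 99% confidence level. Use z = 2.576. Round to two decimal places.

17.03

SD = √139.24 = 11.800
The standard error of measurement is 11.800×√(1 − 0.843) ≈ 11.800×0.396 ≈ 4.676.
SE_diff = √2 × SEM ≈ 6.612
Smallest detectable difference = 2.576×6.612 ≈ 17.033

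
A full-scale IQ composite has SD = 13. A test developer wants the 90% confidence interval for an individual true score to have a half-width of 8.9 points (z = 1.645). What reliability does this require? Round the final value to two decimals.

0.83

SEM needed = half-width / z = 8.9/1.645 ≈ 5.41033
Required reliability = 1 − (SEM/SD)² = 1 − 0.17321 ≈ 0.82679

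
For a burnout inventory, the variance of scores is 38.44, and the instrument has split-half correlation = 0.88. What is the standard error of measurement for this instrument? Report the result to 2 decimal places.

SD = √38.44 = 6.200
Spearman-Brown: r = 2(0.88) / (1 + 0.88) = 1.760 / 1.880 ≈ 0.936
SEM = 6.200·√(1 − 0.936) ≈ 1.566

1.57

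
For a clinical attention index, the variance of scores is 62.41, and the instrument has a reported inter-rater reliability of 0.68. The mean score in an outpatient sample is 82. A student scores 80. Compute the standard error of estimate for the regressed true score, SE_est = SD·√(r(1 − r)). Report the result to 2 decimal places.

σ = 62.41^(1/2) = 7.90000
SE_est = SD · √(r(1 − r)) = 7.90000 · √0.21760 ≃ 7.90000 · 0.46648 ≃ 3.68516

3.69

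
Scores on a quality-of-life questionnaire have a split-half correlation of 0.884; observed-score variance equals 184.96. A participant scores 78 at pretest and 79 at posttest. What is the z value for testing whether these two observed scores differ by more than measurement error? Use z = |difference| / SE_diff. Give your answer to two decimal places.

σ = 184.96^(1/2) = 13.600
Spearman-Brown: r = 2(0.884) / (1 + 0.884) = 1.768 / 1.884 ≃ 0.938
SEM = 13.600*√(1 − 0.938) ≃ 3.375
SE_diff = SEM * √2 ≃ 3.375 * 1.414 ≃ 4.772
z = 1 / 4.772 ≃ 0.210

0.21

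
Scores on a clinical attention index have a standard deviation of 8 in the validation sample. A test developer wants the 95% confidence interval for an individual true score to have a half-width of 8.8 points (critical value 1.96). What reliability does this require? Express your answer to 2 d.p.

Required SEM = 8.8 / 1.96 ≈ 4.4898
r = 1 − (4.4898/8)² ≈ 1 − 0.3150 ≈ 0.6850

0.69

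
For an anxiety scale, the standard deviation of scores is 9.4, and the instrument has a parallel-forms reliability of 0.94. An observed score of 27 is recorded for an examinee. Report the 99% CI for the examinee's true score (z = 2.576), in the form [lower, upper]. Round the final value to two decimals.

The standard error of measurement is 9.40000·√(1 − 0.94000) ≈ 9.40000·0.24495 ≈ 2.30252.
2.576 · SEM ≈ 5.93129
99% CI: 27 ± 5.93129 = [21.06871, 32.93129]

[21.07, 32.93]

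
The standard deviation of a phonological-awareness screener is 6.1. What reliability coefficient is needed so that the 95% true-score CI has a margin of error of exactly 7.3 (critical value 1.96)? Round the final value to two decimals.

0.63

Required SEM = 7.3 / 1.96 ≃ 3.72449
Required reliability = 1 − (SEM/SD)² = 1 − 0.37280 ≃ 0.62720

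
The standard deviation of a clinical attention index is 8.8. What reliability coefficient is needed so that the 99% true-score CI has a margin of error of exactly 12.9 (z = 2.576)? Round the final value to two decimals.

SEM needed = half-width / z = 12.9/2.576 ≃ 5.008
r = 1 − (SEM / SD)² = 1 − (5.008 / 8.8)² ≃ 1 − 0.324 ≃ 0.676

0.68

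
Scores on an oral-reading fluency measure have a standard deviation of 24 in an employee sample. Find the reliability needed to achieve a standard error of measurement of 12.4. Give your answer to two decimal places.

r = 1 − (12.400/24)² ≈ 1 − 0.267 ≈ 0.733

0.73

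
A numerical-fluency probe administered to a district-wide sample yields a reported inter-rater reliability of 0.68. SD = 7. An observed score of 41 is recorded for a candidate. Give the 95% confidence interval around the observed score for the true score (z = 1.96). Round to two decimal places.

[33.24, 48.76]

SEM = 7.0000 × √(1 − 0.6800) = 7.0000 × √0.3200 ≈ 7.0000 × 0.5657 ≈ 3.9598
1.96 × SEM ≈ 7.7612
95% CI: 41 ± 7.7612 = [33.2388, 48.7612]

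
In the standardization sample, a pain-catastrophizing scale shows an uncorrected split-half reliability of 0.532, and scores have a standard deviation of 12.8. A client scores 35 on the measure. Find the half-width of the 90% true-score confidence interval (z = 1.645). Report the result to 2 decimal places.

11.64

Full-length reliability (Spearman-Brown) = 2(0.532)/(1+0.532) ≃ 0.6945
SEM = 12.8000 · √(1 − 0.6945) = 12.8000 · √0.3055 ≃ 12.8000 · 0.5527 ≃ 7.0746
1.645 · SEM ≃ 11.6378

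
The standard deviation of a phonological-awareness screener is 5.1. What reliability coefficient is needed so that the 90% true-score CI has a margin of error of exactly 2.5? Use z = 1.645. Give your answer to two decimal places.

0.91

Required SEM = 2.5 / 1.645 ≈ 1.520
Required reliability = 1 − (SEM/SD)² = 1 − 0.089 ≈ 0.911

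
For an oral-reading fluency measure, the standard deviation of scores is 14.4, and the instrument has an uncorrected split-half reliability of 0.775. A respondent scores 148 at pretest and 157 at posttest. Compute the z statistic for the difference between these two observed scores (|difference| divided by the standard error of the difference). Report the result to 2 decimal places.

r_full = 2·0.775 / (1 + 0.775) ≈ 0.87324
SEM = 14.40000·√(1 − 0.87324) ≈ 5.12690
Standard error of the difference = 5.12690·√2 ≈ 7.25053
z = |148 − 157| / 7.25053 = 9 / 7.25053 ≈ 1.24129

1.24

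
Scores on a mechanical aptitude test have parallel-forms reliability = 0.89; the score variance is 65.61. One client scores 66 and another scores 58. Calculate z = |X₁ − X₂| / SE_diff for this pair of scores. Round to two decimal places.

2.11

SD = √65.61 ≈ 8.1000
SEM = 8.1000 * √(1 − 0.8900) = 8.1000 * √0.1100 ≈ 8.1000 * 0.3317 ≈ 2.6865
Standard error of the difference = 2.6865·√2 ≈ 3.7992
z = 8 / 3.7992 ≈ 2.1057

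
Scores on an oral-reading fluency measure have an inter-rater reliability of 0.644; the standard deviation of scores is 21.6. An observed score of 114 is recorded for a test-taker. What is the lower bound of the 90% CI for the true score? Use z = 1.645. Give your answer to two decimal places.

92.80

The standard error of measurement is 21.6000×√(1 − 0.6440) ≈ 21.6000×0.5967 ≈ 12.8878.
Margin = 1.645 × 12.8878 ≈ 21.2004
Lower bound: 114 − 21.2004 = 92.7996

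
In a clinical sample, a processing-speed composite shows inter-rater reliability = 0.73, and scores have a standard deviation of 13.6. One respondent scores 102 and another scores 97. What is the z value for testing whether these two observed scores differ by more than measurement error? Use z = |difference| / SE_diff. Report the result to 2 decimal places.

0.50

The standard error of measurement is 13.600*√(1 − 0.730) ≃ 13.600*0.520 ≃ 7.067.
SE_diff = SEM * √2 ≃ 7.067 * 1.414 ≃ 9.994
z = 5 / 9.994 ≃ 0.500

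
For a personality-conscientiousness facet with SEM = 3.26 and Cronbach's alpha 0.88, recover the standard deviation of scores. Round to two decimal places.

σ = SEM·(1 − r)^(−1/2) ≃ 3.26·2.887 ≃ 9.411

9.41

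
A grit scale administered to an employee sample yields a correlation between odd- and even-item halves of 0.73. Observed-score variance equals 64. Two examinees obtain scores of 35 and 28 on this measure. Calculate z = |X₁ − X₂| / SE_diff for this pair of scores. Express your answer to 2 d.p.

1.57

SD = √64 = 8.000
r_full = 2·0.73 / (1 + 0.73) ≈ 0.844
The standard error of measurement is 8.000*√(1 − 0.844) ≈ 8.000*0.395 ≈ 3.160.
Standard error of the difference = 3.160·√2 ≈ 4.470
z = |35 − 28| / 4.470 = 7 / 4.470 ≈ 1.566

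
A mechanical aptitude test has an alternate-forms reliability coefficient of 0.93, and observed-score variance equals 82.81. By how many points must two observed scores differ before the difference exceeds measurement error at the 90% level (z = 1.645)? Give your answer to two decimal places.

5.60

σ = 82.81^(1/2) = 9.10000
SEM = 9.10000·√(1 − 0.93000) ≃ 2.40763
SE_diff = √2 · SEM ≃ 3.40491
Minimum reliable difference = 1.645 · SE_diff ≃ 1.645 · 3.40491 ≃ 5.60107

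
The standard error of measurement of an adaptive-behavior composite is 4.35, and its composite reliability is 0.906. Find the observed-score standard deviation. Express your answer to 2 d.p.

σ = SEM·(1 − r)^(−1/2) ≈ 4.35×3.2616 ≈ 14.1881

14.19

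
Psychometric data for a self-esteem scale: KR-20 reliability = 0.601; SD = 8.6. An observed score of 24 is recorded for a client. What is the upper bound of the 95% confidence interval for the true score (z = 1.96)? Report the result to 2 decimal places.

The standard error of measurement is 8.60000×√(1 − 0.60100) ≈ 8.60000×0.63166 ≈ 5.43231.
Half-width = 1.96×5.43231 ≈ 10.64734
Upper bound: 24 + 10.64734 = 34.64734

34.65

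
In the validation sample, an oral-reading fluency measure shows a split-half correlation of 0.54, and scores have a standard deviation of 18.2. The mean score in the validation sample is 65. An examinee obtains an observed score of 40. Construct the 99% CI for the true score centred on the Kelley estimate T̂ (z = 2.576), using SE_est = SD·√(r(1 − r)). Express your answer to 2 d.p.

r_full = 2·0.54 / (1 + 0.54) ≃ 0.70130
T̂ = 0.70130(40) + 0.29870(65) ≃ 47.46753
SE_est = SD · √(r(1 − r)) = 18.20000 · √0.20948 ≃ 18.20000 · 0.45769 ≃ 8.32993
99% CI: 47.46753 ± 21.45791 ≃ (26.00963, 68.92544)

[26.01, 68.93]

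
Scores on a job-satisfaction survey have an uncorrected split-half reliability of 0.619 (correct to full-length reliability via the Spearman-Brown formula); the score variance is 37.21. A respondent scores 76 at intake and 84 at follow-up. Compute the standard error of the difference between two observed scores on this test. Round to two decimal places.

SD = √37.21 = 6.1000
Spearman-Brown: r = 2(0.619) / (1 + 0.619) = 1.2380 / 1.6190 ≈ 0.7647
The standard error of measurement is 6.1000·√(1 − 0.7647) ≈ 6.1000·0.4851 ≈ 2.9592.
SE_diff = SEM · √2 ≈ 2.9592 · 1.4142 ≈ 4.1849

4.18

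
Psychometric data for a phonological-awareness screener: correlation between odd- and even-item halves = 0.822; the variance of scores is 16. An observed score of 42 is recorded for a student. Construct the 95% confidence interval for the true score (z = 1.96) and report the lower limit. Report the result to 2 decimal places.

SD = √16 = 4.00000
Full-length reliability (Spearman-Brown) = 2(0.822)/(1+0.822) ≃ 0.90231
The standard error of measurement is 4.00000×√(1 − 0.90231) ≃ 4.00000×0.31256 ≃ 1.25025.
Half-width = 1.96×1.25025 ≃ 2.45048
Lower limit = 42 − 2.45048 ≃ 39.54952

39.55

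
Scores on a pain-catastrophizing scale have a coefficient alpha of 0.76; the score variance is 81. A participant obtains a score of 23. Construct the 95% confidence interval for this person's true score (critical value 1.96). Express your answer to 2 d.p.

SD = √81 = 9.0000
SEM = 9.0000×√(1 − 0.7600) ≈ 4.4091
Margin = 1.96 × 4.4091 ≈ 8.6418
Interval: (14.3582, 31.6418)

[14.36, 31.64]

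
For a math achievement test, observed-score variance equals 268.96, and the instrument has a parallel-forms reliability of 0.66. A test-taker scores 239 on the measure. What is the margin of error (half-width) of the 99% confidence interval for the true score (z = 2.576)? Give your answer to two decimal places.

24.63

σ = 268.96^(1/2) = 16.400
SEM = 16.400 · √(1 − 0.660) = 16.400 · √0.340 ≈ 16.400 · 0.583 ≈ 9.563
Half-width = 2.576·9.563 ≈ 24.634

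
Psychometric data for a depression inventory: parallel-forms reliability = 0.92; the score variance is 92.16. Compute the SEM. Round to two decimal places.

2.72

SD = √92.16 ≈ 9.600
SEM = 9.600 * √(1 − 0.920) = 9.600 * √0.080 ≈ 9.600 * 0.283 ≈ 2.715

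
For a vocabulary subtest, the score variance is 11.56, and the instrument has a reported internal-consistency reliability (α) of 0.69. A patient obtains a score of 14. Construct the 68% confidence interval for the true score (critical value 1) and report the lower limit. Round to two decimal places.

12.11

SD = √11.56 ≃ 3.40000
SEM = 3.40000 · √(1 − 0.69000) = 3.40000 · √0.31000 ≃ 3.40000 · 0.55678 ≃ 1.89304
Margin = 1 · 1.89304 ≃ 1.89304
Lower bound: 14 − 1.89304 = 12.10696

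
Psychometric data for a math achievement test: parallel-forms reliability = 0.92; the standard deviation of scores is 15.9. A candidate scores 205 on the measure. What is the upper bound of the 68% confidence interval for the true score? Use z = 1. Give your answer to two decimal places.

209.50

The standard error of measurement is 15.900·√(1 − 0.920) ≈ 15.900·0.283 ≈ 4.497.
1 · SEM ≈ 4.497
Upper bound: 205 + 4.497 = 209.497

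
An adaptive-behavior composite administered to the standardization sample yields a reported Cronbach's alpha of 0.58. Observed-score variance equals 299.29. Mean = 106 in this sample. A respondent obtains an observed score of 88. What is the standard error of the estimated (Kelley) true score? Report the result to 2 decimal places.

σ = 299.29^(1/2) = 17.3000
SE_est = SD * √(r(1 − r)) = 17.3000 * √0.2436 ≃ 17.3000 * 0.4936 ≃ 8.5386

8.54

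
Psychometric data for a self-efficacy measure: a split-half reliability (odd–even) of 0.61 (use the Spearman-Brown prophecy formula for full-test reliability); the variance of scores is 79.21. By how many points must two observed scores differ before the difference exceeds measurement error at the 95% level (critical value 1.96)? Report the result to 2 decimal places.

SD = √79.21 ≈ 8.9000
Spearman-Brown: r = 2(0.61) / (1 + 0.61) = 1.2200 / 1.6100 ≈ 0.7578
The standard error of measurement is 8.9000×√(1 − 0.7578) ≈ 8.9000×0.4922 ≈ 4.3804.
Standard error of the difference = 4.3804·√2 ≈ 6.1948
Minimum reliable difference = 1.96 × SE_diff ≈ 1.96 × 6.1948 ≈ 12.1417

12.14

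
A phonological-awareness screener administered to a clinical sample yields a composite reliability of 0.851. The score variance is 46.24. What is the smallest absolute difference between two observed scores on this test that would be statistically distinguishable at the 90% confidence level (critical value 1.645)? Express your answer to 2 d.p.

6.11

SD = √46.24 ≈ 6.800
The standard error of measurement is 6.800·√(1 − 0.851) ≈ 6.800·0.386 ≈ 2.625.
SE_diff = √2 · SEM ≈ 3.712
Smallest detectable difference = 1.645·3.712 ≈ 6.106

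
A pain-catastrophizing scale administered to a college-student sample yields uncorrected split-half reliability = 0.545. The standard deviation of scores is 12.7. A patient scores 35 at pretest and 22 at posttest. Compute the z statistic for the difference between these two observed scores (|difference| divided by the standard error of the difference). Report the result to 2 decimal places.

r_full = 2·0.545 / (1 + 0.545) ≈ 0.70550
SEM = 12.70000 × √(1 − 0.70550) = 12.70000 × √0.29450 ≈ 12.70000 × 0.54268 ≈ 6.89200
Standard error of the difference = 6.89200·√2 ≈ 9.74676
z = |35 − 22| / 9.74676 = 13 / 9.74676 ≈ 1.33378

1.33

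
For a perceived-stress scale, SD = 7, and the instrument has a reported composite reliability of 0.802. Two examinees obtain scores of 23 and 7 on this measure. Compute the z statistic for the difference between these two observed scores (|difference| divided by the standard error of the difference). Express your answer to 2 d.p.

The standard error of measurement is 7.000·√(1 − 0.802) ≈ 7.000·0.445 ≈ 3.115.
SE_diff = SEM · √2 ≈ 3.115 · 1.414 ≈ 4.405
z = 16 / 4.405 ≈ 3.632

3.63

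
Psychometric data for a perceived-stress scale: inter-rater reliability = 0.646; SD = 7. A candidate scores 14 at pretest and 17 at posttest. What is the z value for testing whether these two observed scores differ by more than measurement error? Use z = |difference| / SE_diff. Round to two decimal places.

The standard error of measurement is 7.0000×√(1 − 0.6460) ≈ 7.0000×0.5950 ≈ 4.1649.
Standard error of the difference = 4.1649·√2 ≈ 5.8900
z = |14 − 17| / 5.8900 = 3 / 5.8900 ≈ 0.5093

0.51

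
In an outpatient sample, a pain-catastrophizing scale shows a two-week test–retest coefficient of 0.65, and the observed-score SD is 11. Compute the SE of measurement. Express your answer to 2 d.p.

6.51

SEM = 11.0000·√(1 − 0.6500) ≈ 6.5077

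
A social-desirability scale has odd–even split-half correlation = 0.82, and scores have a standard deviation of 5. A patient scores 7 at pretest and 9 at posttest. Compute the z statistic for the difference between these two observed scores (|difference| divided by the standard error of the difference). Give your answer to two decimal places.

Spearman-Brown: r = 2(0.82) / (1 + 0.82) = 1.6400 / 1.8200 ≃ 0.9011
SEM = 5.0000*√(1 − 0.9011) ≃ 1.5724
SE_diff = √2 * SEM ≃ 2.2237
z = |7 − 9| / 2.2237 = 2 / 2.2237 ≃ 0.8994

0.90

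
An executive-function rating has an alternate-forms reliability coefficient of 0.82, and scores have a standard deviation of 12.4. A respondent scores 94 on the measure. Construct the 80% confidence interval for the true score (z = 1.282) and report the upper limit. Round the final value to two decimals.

100.74

SEM = 12.4000 * √(1 − 0.8200) = 12.4000 * √0.1800 ≃ 12.4000 * 0.4243 ≃ 5.2609
Margin = 1.282 * 5.2609 ≃ 6.7444
Upper bound: 94 + 6.7444 = 100.7444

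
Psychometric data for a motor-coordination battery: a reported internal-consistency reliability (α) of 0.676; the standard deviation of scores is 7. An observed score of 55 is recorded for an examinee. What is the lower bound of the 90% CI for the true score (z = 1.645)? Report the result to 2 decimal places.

SEM = 7.0000 × √(1 − 0.6760) = 7.0000 × √0.3240 ≈ 7.0000 × 0.5692 ≈ 3.9845
Margin = 1.645 × 3.9845 ≈ 6.5545
Lower limit = 55 − 6.5545 ≈ 48.4455

48.45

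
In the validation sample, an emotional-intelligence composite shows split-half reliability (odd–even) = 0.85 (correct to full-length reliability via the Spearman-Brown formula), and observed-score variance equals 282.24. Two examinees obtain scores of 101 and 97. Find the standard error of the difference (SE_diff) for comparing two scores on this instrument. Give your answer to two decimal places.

6.77

SD = √282.24 ≈ 16.8000
r_full = 2·0.85 / (1 + 0.85) ≈ 0.9189
The standard error of measurement is 16.8000×√(1 − 0.9189) ≈ 16.8000×0.2847 ≈ 4.7838.
SE_diff = √2 × SEM ≈ 6.7653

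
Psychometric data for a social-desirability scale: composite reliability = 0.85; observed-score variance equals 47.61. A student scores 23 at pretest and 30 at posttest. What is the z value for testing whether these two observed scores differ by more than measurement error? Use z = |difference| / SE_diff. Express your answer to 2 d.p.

σ = 47.61^(1/2) = 6.9000
SEM = 6.9000×√(1 − 0.8500) ≈ 2.6724
SE_diff = SEM × √2 ≈ 2.6724 × 1.4142 ≈ 3.7793
z = |23 − 30| / 3.7793 = 7 / 3.7793 ≈ 1.8522

1.85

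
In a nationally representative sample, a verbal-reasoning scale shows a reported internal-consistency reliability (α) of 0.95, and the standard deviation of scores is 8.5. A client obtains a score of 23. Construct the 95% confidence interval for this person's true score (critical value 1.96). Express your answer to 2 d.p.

[19.27, 26.73]

SEM = 8.5000 · √(1 − 0.9500) = 8.5000 · √0.0500 ≈ 8.5000 · 0.2236 ≈ 1.9007
1.96 · SEM ≈ 3.7253
Interval: (19.2747, 26.7253)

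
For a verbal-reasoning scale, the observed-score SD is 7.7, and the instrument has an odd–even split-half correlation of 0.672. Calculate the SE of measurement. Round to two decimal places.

Spearman-Brown: r = 2(0.672) / (1 + 0.672) = 1.34400 / 1.67200 ≃ 0.80383
SEM = 7.70000 · √(1 − 0.80383) = 7.70000 · √0.19617 ≃ 7.70000 · 0.44291 ≃ 3.41043

3.41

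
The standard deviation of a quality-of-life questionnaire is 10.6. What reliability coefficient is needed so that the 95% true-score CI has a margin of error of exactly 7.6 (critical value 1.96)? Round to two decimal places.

0.87

SEM needed = half-width / z = 7.6/1.96 ≃ 3.87755
r = 1 − (SEM / SD)² = 1 − (3.87755 / 10.6)² ≃ 1 − 0.13381 ≃ 0.86619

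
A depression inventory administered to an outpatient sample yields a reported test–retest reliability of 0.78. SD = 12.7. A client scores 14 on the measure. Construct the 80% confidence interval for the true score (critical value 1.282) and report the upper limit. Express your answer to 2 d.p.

21.64

SEM = 12.70000 · √(1 − 0.78000) = 12.70000 · √0.22000 ≃ 12.70000 · 0.46904 ≃ 5.95683
1.282 · SEM ≃ 7.63665
Upper bound: 14 + 7.63665 = 21.63665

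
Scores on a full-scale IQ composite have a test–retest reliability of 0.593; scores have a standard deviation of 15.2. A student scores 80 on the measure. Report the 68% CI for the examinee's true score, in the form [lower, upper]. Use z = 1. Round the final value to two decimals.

[70.30, 89.70]

The standard error of measurement is 15.200*√(1 − 0.593) ≈ 15.200*0.638 ≈ 9.697.
Half-width = 1*9.697 ≈ 9.697
68% CI: 80 ± 9.697 = [70.303, 89.697]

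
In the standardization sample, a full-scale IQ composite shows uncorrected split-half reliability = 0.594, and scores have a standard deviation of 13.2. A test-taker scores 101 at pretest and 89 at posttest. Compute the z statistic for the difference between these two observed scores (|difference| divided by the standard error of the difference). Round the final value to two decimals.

1.27

Full-length reliability (Spearman-Brown) = 2(0.594)/(1+0.594) ≈ 0.745
SEM = 13.200*√(1 − 0.745) ≈ 6.662
SE_diff = √2 * SEM ≈ 9.421
z = 12 / 9.421 ≈ 1.274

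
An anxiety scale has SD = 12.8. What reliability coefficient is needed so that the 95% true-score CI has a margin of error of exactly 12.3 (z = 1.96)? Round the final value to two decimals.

0.76

SEM needed = half-width / z = 12.3/1.96 ≈ 6.27551
r = 1 − (SEM / SD)² = 1 − (6.27551 / 12.8)² ≈ 1 − 0.24037 ≈ 0.75963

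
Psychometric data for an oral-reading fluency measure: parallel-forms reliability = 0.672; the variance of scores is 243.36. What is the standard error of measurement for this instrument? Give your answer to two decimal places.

8.93

σ = 243.36^(1/2) = 15.6000
SEM = 15.6000*√(1 − 0.6720) ≃ 8.9343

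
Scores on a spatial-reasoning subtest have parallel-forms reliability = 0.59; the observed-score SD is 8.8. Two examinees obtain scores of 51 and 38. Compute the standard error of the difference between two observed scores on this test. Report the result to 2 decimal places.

7.97

SEM = 8.800 * √(1 − 0.590) = 8.800 * √0.410 ≈ 8.800 * 0.640 ≈ 5.635
SE_diff = SEM * √2 ≈ 5.635 * 1.414 ≈ 7.969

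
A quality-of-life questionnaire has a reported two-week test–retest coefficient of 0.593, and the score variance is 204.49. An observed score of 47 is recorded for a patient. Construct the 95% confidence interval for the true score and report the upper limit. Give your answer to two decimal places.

64.88

σ = 204.49^(1/2) = 14.3000
SEM = 14.3000 * √(1 − 0.5930) = 14.3000 * √0.4070 ≃ 14.3000 * 0.6380 ≃ 9.1229
Half-width = 1.96*9.1229 ≃ 17.8809
Upper bound: 47 + 17.8809 = 64.8809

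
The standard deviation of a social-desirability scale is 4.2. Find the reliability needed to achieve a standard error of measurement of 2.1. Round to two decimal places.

r = 1 − (SEM / SD)² = 1 − (2.100 / 4.2)² ≈ 1 − 0.250 ≈ 0.750

0.75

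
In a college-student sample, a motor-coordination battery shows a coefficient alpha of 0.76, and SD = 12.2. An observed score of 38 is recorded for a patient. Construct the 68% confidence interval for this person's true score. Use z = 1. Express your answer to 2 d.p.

[32.02, 43.98]

SEM = 12.20000 * √(1 − 0.76000) = 12.20000 * √0.24000 ≈ 12.20000 * 0.48990 ≈ 5.97675
1 * SEM ≈ 5.97675
CI = 38 ± 5.97675 → [32.02325, 43.97675]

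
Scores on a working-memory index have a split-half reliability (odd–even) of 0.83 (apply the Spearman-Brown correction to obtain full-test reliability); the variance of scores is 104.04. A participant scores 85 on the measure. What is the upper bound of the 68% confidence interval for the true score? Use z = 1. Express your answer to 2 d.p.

σ = 104.04^(1/2) = 10.200
Spearman-Brown: r = 2(0.83) / (1 + 0.83) = 1.660 / 1.830 ≃ 0.907
The standard error of measurement is 10.200×√(1 − 0.907) ≃ 10.200×0.305 ≃ 3.109.
Half-width = 1×3.109 ≃ 3.109
Upper limit = 85 + 3.109 ≃ 88.109

88.11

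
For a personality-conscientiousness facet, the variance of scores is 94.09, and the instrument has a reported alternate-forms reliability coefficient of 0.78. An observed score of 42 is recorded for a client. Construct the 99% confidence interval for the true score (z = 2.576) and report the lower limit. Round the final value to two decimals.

30.28

SD = √94.09 ≃ 9.70000
SEM = 9.70000 × √(1 − 0.78000) = 9.70000 × √0.22000 ≃ 9.70000 × 0.46904 ≃ 4.54970
Half-width = 2.576×4.54970 ≃ 11.72004
Lower limit = 42 − 11.72004 ≃ 30.27996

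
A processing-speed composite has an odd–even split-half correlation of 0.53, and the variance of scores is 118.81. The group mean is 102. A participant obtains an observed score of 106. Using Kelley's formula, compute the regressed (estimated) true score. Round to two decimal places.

104.77

r_full = 2·0.53 / (1 + 0.53) ≈ 0.69281
T̂ = r·X + (1 − r)·M = 0.69281·106 + 0.30719·102 ≈ 73.43791 + 31.33333 ≈ 104.77124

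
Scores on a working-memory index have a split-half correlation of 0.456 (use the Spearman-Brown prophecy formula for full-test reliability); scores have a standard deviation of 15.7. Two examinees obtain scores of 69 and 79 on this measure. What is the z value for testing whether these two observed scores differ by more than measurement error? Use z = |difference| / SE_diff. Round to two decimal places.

0.74

r_full = 2·0.456 / (1 + 0.456) ≈ 0.6264
SEM = 15.7000×√(1 − 0.6264) ≈ 9.5966
SE_diff = √2 × SEM ≈ 13.5717
z = 10 / 13.5717 ≈ 0.7368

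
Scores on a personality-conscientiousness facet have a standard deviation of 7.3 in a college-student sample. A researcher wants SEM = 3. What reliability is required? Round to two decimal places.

r = 1 − (3.0000/7.3)² ≈ 1 − 0.1689 ≈ 0.8311

0.83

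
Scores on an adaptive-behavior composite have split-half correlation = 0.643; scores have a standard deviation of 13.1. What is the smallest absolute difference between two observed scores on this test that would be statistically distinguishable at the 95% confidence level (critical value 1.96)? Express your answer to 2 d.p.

16.93

Full-length reliability (Spearman-Brown) = 2(0.643)/(1+0.643) ≈ 0.78271
The standard error of measurement is 13.10000·√(1 − 0.78271) ≈ 13.10000·0.46614 ≈ 6.10642.
SE_diff = √2 · SEM ≈ 8.63578
Minimum reliable difference = 1.96 · SE_diff ≈ 1.96 · 8.63578 ≈ 16.92613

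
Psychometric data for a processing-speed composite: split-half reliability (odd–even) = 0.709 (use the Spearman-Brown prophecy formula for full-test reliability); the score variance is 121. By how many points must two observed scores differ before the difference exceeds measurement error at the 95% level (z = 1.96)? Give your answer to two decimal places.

SD = √121 = 11.0000
r_full = 2·0.709 / (1 + 0.709) ≈ 0.8297
The standard error of measurement is 11.0000·√(1 − 0.8297) ≈ 11.0000·0.4126 ≈ 4.5391.
SE_diff = SEM · √2 ≈ 4.5391 · 1.4142 ≈ 6.4192
Smallest detectable difference = 1.96·6.4192 ≈ 12.5817

12.58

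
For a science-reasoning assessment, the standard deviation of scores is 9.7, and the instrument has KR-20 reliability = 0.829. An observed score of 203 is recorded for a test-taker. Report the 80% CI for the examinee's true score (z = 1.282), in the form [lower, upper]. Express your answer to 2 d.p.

[197.86, 208.14]

SEM = 9.7000*√(1 − 0.8290) ≃ 4.0112
Margin = 1.282 * 4.0112 ≃ 5.1423
Interval: (197.8577, 208.1423)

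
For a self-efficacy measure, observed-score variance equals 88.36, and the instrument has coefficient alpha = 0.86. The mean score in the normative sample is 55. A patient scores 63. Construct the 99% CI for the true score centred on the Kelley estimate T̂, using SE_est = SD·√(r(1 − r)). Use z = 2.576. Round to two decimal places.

σ = 88.36^(1/2) = 9.40000
T̂ = 0.86000(63) + 0.14000(55) ≈ 61.88000
SE_est = SD · √(r(1 − r)) = 9.40000 · √0.12040 ≈ 9.40000 · 0.34699 ≈ 3.26168
99% CI: 61.88000 ± 8.40208 ≈ (53.47792, 70.28208)

[53.48, 70.28]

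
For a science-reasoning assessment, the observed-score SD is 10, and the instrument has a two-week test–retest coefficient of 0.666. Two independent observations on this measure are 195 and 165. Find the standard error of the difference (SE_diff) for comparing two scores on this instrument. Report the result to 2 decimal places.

SEM = 10.0000 * √(1 − 0.6660) = 10.0000 * √0.3340 ≃ 10.0000 * 0.5779 ≃ 5.7793
Standard error of the difference = 5.7793·√2 ≃ 8.1731

8.17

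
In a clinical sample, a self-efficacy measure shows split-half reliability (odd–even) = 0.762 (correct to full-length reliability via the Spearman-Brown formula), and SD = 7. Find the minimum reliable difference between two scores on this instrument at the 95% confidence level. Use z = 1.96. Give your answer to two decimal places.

7.13

Spearman-Brown: r = 2(0.762) / (1 + 0.762) = 1.524 / 1.762 ≈ 0.865
SEM = 7.000 × √(1 − 0.865) = 7.000 × √0.135 ≈ 7.000 × 0.368 ≈ 2.573
SE_diff = √2 × SEM ≈ 3.638
Minimum reliable difference = 1.96 × SE_diff ≈ 1.96 × 3.638 ≈ 7.131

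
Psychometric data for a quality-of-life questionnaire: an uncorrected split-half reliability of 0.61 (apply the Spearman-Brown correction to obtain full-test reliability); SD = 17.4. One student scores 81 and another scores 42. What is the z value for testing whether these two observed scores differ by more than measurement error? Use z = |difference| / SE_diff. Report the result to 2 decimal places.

3.22

Spearman-Brown: r = 2(0.61) / (1 + 0.61) = 1.2200 / 1.6100 ≈ 0.7578
SEM = 17.4000 · √(1 − 0.7578) = 17.4000 · √0.2422 ≈ 17.4000 · 0.4922 ≈ 8.5638
SE_diff = SEM · √2 ≈ 8.5638 · 1.4142 ≈ 12.1111
z = 39 / 12.1111 ≈ 3.2202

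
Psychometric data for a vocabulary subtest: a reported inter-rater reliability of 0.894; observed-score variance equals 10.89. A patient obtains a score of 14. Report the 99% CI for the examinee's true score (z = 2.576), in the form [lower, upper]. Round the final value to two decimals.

[11.23, 16.77]

SD = √10.89 = 3.30000
SEM = 3.30000·√(1 − 0.89400) ≈ 1.07440
Margin = 2.576 · 1.07440 ≈ 2.76766
Interval: (11.23234, 16.76766)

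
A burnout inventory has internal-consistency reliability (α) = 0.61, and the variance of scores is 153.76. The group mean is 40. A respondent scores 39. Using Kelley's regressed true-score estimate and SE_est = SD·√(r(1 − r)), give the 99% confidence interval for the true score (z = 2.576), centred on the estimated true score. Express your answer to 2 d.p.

[23.81, 54.97]

σ = 153.76^(1/2) = 12.40000
T̂ = 0.61000(39) + 0.39000(40) ≈ 39.39000
SE_est = SD · √(r(1 − r)) = 12.40000 · √0.23790 ≈ 12.40000 · 0.48775 ≈ 6.04810
CI = 39.39000 ± 2.576 · 6.04810 → [23.81010, 54.96990]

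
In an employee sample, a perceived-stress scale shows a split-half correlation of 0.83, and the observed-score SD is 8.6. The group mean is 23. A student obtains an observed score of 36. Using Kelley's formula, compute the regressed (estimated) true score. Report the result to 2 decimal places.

r_full = 2·0.83 / (1 + 0.83) ≃ 0.9071
Estimated true score = 0.9071·36 + (1 − 0.9071)·23 ≃ 34.7923

34.79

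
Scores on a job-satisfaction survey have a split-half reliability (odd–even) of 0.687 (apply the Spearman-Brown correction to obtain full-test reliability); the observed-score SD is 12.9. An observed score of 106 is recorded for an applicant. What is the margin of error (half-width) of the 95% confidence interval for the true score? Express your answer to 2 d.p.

Full-length reliability (Spearman-Brown) = 2(0.687)/(1+0.687) ≈ 0.8145
SEM = 12.9000·√(1 − 0.8145) ≈ 5.5565
1.96 · SEM ≈ 10.8908

10.89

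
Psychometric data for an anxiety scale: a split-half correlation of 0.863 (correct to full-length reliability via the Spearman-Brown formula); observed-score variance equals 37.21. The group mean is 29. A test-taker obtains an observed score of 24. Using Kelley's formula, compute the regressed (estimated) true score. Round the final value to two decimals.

24.37

r_full = 2·0.863 / (1 + 0.863) ≈ 0.92646
T̂ = 0.92646(24) + 0.07354(29) ≈ 24.36769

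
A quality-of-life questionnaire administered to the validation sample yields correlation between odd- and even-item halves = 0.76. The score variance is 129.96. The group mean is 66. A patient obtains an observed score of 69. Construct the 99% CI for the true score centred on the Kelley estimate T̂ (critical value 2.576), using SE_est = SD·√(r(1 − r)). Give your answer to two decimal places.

SD = √129.96 = 11.40000
r_full = 2·0.76 / (1 + 0.76) ≈ 0.86364
T̂ = 0.86364(69) + 0.13636(66) ≈ 68.59091
SE_est = 11.40000·√[r(1 − r)] ≈ 3.91219
CI = 68.59091 ± 2.576 · 3.91219 → [58.51312, 78.66870]

[58.51, 78.67]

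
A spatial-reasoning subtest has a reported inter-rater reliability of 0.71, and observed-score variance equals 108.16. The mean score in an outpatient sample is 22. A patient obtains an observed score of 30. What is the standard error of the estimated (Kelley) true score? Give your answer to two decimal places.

4.72

SD = √108.16 ≈ 10.40000
SE_est = SD · √(r(1 − r)) = 10.40000 · √0.20590 ≈ 10.40000 · 0.45376 ≈ 4.71913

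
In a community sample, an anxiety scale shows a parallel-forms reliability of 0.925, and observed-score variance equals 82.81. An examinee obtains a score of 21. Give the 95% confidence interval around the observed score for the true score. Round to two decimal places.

SD = √82.81 ≃ 9.1000
SEM = 9.1000·√(1 − 0.9250) ≃ 2.4921
Margin = 1.96 · 2.4921 ≃ 4.8846
CI = 21 ± 4.8846 → [16.1154, 25.8846]

[16.12, 25.88]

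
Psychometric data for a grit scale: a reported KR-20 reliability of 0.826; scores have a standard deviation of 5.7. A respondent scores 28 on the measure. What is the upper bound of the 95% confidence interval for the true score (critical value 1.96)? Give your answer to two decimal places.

SEM = 5.700 · √(1 − 0.826) = 5.700 · √0.174 ≈ 5.700 · 0.417 ≈ 2.378
Half-width = 1.96·2.378 ≈ 4.660
Upper limit = 28 + 4.660 ≈ 32.660

32.66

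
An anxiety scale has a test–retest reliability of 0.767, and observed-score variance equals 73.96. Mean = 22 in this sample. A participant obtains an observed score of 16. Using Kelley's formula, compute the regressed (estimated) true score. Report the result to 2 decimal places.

17.40

T̂ = 0.7670(16) + 0.2330(22) ≈ 17.3980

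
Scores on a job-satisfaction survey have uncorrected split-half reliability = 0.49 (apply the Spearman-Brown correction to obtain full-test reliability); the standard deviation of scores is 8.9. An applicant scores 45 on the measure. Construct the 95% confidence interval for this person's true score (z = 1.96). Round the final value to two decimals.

[34.79, 55.21]

Full-length reliability (Spearman-Brown) = 2(0.49)/(1+0.49) ≃ 0.6577
The standard error of measurement is 8.9000*√(1 − 0.6577) ≃ 8.9000*0.5850 ≃ 5.2069.
Half-width = 1.96*5.2069 ≃ 10.2056
Interval: (34.7944, 55.2056)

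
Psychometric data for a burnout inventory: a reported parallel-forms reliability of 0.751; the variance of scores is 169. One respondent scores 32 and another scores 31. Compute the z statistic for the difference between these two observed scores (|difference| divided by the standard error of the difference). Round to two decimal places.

0.11

σ = 169^(1/2) = 13.000
The standard error of measurement is 13.000*√(1 − 0.751) ≈ 13.000*0.499 ≈ 6.487.
SE_diff = SEM * √2 ≈ 6.487 * 1.414 ≈ 9.174
z = 1 / 9.174 ≈ 0.109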